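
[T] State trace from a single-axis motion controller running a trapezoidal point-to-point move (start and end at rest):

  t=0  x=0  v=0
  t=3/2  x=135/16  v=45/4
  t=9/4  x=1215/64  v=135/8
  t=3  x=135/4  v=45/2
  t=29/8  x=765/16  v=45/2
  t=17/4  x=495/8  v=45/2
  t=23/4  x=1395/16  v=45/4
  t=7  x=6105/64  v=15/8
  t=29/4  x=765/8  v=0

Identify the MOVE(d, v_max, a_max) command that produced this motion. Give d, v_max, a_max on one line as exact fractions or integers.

final state: t=29/4, x=765/8, v=0 → d = 765/8
a_max = (45/4−0)/(3/2−0) = 15/2
max v = 45/2 over t∈[3,17/4] → v_max = 45/2
check: 45/2·(3+5/4) = 765/8 ✓

d=765/8 v_max=45/2 a_max=15/2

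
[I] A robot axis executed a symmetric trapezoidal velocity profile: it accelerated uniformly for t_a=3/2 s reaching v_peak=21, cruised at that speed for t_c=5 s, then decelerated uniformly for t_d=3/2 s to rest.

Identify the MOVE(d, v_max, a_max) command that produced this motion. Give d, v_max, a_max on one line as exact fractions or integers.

a_max = 21/(3/2) = 14
d_a = ½·21·3/2 = 63/4; d_c = 21·5 = 105
d = 2·63/4 + 105 = 273/2
t_c = 5 > 0 → v_max = v_peak = 21

d=273/2 v_max=21 a_max=14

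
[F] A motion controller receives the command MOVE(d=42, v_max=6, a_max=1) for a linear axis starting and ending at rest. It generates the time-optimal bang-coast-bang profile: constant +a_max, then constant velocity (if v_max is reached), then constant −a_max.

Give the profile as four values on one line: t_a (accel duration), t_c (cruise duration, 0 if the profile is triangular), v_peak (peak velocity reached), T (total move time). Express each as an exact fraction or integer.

t_a=6 t_c=1 v_peak=6 T=13

v_max²/a_max = 6²/1 = 36
42 ≥ 36 → trapezoidal
t_a = 6/1 = 6; v_peak = 6
d_cruise = 42 − 36 = 6; t_c = 6/6 = 1
T = 2·6 + 1 = 13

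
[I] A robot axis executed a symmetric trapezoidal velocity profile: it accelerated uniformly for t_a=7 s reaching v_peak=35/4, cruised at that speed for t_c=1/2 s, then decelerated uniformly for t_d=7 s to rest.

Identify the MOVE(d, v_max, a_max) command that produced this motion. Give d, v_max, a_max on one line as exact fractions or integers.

d=525/8 v_max=35/4 a_max=5/4

a_max = (35/4)/7 = 5/4
d_a = ½·35/4·7 = 245/8; d_c = 35/4·1/2 = 35/8
d = 2·245/8 + 35/8 = 525/8
t_c = 1/2 > 0 ⇒ limit active, v_max = 35/4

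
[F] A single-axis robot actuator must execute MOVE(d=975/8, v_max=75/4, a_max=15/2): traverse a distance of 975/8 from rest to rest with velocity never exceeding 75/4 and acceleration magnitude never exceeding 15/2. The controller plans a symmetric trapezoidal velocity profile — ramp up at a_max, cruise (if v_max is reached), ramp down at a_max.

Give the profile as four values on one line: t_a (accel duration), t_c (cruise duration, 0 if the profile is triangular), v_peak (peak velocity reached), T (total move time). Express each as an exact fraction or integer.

vₘ²/aₘ = (75/4)²/(15/2) = 375/8
975/8 ≥ 375/8 ⇒ cruise phase
t_a = (75/4)/(15/2) = 5/2; v_peak = 75/4
d_cruise = 975/8 − 375/8 = 75; t_c = 75/(75/4) = 4
T = 2·5/2 + 4 = 9

t_a=5/2 t_c=4 v_peak=75/4 T=9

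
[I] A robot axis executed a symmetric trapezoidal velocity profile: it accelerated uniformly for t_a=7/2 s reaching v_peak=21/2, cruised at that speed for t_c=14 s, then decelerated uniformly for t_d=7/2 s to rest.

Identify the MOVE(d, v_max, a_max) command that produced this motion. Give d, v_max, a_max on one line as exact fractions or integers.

a_max = (21/2)/(7/2) = 3
d_a = ½·21/2·7/2 = 147/8; d_c = 21/2·14 = 147
d = 2·147/8 + 147 = 735/4
t_c = 14 > 0 → v_max = v_peak = 21/2

d=735/4 v_max=21/2 a_max=3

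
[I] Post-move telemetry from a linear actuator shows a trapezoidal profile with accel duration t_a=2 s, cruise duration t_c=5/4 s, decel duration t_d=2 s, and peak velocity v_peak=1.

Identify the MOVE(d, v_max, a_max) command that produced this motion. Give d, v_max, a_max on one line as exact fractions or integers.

a_max = 1/2
d_a = ½·1·2 = 1; d_c = 1·5/4 = 5/4
d = 2·1 + 5/4 = 13/4
t_c = 5/4 > 0 so v_max = 1

d=13/4 v_max=1 a_max=1/2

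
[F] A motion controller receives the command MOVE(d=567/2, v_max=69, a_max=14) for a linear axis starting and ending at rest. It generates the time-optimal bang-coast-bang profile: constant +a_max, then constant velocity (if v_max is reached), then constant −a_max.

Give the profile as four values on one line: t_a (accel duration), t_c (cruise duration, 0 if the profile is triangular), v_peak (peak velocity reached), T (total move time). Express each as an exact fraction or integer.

t_a=9/2 t_c=0 v_peak=63 T=9

(v_max)²/a_max = 69²/14 = 4761/14
567/2 < 4761/14 → triangular
v_peak = √(567/2·14) = √3969 = 63
t_a = 63/14 = 9/2; t_c = 0
T = 2·9/2 = 9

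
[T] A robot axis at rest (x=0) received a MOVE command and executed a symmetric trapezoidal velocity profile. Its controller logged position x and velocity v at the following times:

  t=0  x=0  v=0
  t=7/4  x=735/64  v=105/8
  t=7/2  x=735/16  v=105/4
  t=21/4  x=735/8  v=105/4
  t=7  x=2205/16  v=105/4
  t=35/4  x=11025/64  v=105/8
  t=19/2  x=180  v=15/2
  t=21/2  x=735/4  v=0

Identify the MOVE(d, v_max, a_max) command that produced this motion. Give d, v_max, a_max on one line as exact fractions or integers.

final state: t=21/2, x=735/4, v=0 → d = 735/4
a_max = (105/8−0)/(7/4−0) = 15/2
max v = 105/4 over t∈[7/2,7] → v_max = 105/4
check: 105/4·(7/2+7/2) = 735/4 ✓

d=735/4 v_max=105/4 a_max=15/2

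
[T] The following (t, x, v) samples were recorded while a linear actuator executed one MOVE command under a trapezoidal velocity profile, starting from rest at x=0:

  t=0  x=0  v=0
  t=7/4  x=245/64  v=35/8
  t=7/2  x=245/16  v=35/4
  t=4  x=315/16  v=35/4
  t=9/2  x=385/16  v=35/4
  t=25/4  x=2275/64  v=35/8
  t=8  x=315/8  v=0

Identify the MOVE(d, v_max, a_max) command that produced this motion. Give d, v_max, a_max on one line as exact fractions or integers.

d=315/8 v_max=35/4 a_max=5/2

final state: t=8, x=315/8, v=0 → d = 315/8
a_max = (35/8−0)/(7/4−0) = 5/2
max v = 35/4 over t∈[7/2,9/2] → v_max = 35/4
check: 35/4·(7/2+1) = 315/8 ✓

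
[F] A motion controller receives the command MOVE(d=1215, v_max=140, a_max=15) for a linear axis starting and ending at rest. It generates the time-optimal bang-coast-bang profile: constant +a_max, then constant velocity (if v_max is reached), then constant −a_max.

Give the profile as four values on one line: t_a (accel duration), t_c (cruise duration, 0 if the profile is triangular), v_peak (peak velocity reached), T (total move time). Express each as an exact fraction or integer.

vₘ²/aₘ = 140²/15 = 3920/3
1215 < 3920/3 ⇒ no cruise
v_peak = √(1215·15) = √18225 = 135
t_a = 135/15 = 9; t_c = 0
T = 2·9 = 18

t_a=9 t_c=0 v_peak=135 T=18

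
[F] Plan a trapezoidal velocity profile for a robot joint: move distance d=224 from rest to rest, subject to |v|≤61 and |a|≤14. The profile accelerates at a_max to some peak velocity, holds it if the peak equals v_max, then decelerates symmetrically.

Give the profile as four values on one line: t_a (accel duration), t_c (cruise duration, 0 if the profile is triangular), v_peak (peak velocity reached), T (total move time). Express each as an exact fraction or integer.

v_max²/a_max = 61²/14 = 3721/14
224 < 3721/14 so t_c = 0
v_peak = √(224·14) = √3136 = 56
t_a = 56/14 = 4; t_c = 0
T = 2·4 = 8

t_a=4 t_c=0 v_peak=56 T=8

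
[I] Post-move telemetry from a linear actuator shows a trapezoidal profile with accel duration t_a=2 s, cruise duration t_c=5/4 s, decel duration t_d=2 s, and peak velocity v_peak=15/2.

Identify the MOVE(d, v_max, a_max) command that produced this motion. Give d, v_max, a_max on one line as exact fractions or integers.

d=195/8 v_max=15/2 a_max=15/4

a_max = (15/2)/2 = 15/4
d_a = ½·15/2·2 = 15/2; d_c = 15/2·5/4 = 75/8
d = 2·15/2 + 75/8 = 195/8
t_c = 5/4 > 0 so v_max = 15/2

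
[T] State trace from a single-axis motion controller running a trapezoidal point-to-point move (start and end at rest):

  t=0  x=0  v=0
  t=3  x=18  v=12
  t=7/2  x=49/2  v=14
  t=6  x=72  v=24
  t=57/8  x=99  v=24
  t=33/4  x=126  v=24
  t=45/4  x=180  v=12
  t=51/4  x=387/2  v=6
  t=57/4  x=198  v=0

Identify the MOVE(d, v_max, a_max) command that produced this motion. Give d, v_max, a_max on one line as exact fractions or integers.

d=198 v_max=24 a_max=4

final state: t=57/4, x=198, v=0 → d = 198
a_max = (12−0)/(3−0) = 4
max v = 24 over t∈[6,33/4] → v_max = 24
check: 24·(6+9/4) = 198 ✓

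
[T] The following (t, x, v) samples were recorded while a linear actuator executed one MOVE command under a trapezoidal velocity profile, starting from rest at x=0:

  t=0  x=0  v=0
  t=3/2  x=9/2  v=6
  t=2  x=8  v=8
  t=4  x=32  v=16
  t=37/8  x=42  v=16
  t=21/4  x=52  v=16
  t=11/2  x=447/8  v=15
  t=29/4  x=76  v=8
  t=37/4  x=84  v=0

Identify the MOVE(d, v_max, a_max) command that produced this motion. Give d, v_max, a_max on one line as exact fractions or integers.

d=84 v_max=16 a_max=4

final state: t=37/4, x=84, v=0 → d = 84
a_max = (6−0)/(3/2−0) = 4
max v = 16 over t∈[4,21/4] → v_max = 16
check: 16·(4+5/4) = 84 ✓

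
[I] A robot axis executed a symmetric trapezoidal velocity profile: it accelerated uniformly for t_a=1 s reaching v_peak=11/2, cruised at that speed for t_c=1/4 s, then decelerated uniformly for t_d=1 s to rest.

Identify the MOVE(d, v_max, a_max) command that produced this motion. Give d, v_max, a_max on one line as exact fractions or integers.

d=55/8 v_max=11/2 a_max=11/2

a_max = (11/2)/1 = 11/2
d_a = ½·11/2·1 = 11/4; d_c = 11/2·1/4 = 11/8
d = 2·11/4 + 11/8 = 55/8
t_c = 1/4 > 0 → v_max = v_peak = 11/2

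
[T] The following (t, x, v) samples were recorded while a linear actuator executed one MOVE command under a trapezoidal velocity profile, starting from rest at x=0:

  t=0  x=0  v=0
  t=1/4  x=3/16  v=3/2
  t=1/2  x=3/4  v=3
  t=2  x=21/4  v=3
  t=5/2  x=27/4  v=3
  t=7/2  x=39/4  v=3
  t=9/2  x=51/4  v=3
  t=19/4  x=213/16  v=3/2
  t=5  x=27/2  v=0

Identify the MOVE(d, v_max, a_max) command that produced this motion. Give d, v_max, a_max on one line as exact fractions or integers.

final state: t=5, x=27/2, v=0 → d = 27/2
a_max = (3/2−0)/(1/4−0) = 6
max v = 3 over t∈[1/2,9/2] → v_max = 3
check: 3·(1/2+4) = 27/2 ✓

d=27/2 v_max=3 a_max=6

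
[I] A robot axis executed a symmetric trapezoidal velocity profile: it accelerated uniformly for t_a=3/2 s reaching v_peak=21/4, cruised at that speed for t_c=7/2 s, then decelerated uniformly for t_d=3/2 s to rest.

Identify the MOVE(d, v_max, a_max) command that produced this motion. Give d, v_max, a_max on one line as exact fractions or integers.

d=105/4 v_max=21/4 a_max=7/2

a_max = (21/4)/(3/2) = 7/2
d_a = ½·21/4·3/2 = 63/16; d_c = 21/4·7/2 = 147/8
d = 2·63/16 + 147/8 = 105/4
t_c = 7/2 > 0 so v_max = 21/4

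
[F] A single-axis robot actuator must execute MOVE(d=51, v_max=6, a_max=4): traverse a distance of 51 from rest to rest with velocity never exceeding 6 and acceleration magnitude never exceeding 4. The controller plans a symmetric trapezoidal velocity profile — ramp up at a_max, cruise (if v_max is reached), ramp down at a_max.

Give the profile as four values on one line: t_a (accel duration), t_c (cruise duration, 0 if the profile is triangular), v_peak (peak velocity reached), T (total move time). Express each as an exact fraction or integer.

v_max²/a_max = 6²/4 = 9
51 ≥ 9 so v_max reached
t_a = 6/4 = 3/2; v_peak = 6
d_cruise = 51 − 9 = 42; t_c = 42/6 = 7
T = 2·3/2 + 7 = 10

t_a=3/2 t_c=7 v_peak=6 T=10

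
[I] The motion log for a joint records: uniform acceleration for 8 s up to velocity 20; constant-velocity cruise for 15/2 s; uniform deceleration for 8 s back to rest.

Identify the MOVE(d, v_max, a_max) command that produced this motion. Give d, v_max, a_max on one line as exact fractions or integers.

a_max = 20/8 = 5/2
d_a = ½·20·8 = 80; d_c = 20·15/2 = 150
d = 2·80 + 150 = 310
t_c = 15/2 > 0 ⇒ limit active, v_max = 20

d=310 v_max=20 a_max=5/2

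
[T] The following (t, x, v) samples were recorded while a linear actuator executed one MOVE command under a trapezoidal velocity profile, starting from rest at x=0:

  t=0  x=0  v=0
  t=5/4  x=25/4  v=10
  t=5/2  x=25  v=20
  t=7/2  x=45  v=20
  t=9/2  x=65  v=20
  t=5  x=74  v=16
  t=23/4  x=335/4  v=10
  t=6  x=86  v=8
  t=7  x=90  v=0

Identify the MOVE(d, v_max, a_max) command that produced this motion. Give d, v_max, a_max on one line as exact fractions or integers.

final state: t=7, x=90, v=0 → d = 90
a_max = (10−0)/(5/4−0) = 8
max v = 20 over t∈[5/2,9/2] → v_max = 20
check: 20·(5/2+2) = 90 ✓

d=90 v_max=20 a_max=8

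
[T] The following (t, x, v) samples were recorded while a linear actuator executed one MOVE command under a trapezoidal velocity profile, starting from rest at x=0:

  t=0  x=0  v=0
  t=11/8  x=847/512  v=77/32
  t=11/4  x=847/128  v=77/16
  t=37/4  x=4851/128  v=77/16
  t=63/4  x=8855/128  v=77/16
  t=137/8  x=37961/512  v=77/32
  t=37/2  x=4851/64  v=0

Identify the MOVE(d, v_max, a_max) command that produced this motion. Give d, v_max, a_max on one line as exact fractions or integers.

final state: t=37/2, x=4851/64, v=0 → d = 4851/64
a_max = (77/32−0)/(11/8−0) = 7/4
max v = 77/16 over t∈[11/4,63/4] → v_max = 77/16
check: 77/16·(11/4+13) = 4851/64 ✓

d=4851/64 v_max=77/16 a_max=7/4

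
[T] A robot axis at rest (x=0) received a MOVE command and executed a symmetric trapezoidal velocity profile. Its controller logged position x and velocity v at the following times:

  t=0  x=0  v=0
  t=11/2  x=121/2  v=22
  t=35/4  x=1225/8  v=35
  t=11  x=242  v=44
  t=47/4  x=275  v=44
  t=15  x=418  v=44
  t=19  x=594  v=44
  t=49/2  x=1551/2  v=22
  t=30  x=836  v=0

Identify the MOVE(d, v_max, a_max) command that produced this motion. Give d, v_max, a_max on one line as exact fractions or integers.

d=836 v_max=44 a_max=4

final state: t=30, x=836, v=0 → d = 836
a_max = (22−0)/(11/2−0) = 4
max v = 44 over t∈[11,19] → v_max = 44
check: 44·(11+8) = 836 ✓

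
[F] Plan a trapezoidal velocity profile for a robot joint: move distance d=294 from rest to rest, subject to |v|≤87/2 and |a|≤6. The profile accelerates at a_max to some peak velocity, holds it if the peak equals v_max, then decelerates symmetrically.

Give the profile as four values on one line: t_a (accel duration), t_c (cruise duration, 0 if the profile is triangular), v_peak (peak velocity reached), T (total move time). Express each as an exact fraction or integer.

v_max²/a_max = (87/2)²/6 = 2523/8
294 < 2523/8 → triangular
v_peak = √(294·6) = √1764 = 42
t_a = 42/6 = 7; t_c = 0
T = 2·7 = 14

t_a=7 t_c=0 v_peak=42 T=14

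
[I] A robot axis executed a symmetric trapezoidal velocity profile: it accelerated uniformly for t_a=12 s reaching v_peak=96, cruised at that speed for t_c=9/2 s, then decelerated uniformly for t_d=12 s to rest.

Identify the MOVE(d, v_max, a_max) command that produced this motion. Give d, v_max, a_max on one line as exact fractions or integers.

d=1584 v_max=96 a_max=8

a_max = 96/12 = 8
d_a = ½·96·12 = 576; d_c = 96·9/2 = 432
d = 2·576 + 432 = 1584
t_c = 9/2 > 0 so v_max = 96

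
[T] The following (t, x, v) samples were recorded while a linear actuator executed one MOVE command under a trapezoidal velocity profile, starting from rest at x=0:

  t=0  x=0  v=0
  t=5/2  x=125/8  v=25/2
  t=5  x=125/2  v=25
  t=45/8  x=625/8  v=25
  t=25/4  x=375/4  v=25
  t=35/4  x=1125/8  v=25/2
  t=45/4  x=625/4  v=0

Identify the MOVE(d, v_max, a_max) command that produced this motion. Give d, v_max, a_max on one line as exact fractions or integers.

final state: t=45/4, x=625/4, v=0 → d = 625/4
a_max = (25/2−0)/(5/2−0) = 5
max v = 25 over t∈[5,25/4] → v_max = 25
check: 25·(5+5/4) = 625/4 ✓

d=625/4 v_max=25 a_max=5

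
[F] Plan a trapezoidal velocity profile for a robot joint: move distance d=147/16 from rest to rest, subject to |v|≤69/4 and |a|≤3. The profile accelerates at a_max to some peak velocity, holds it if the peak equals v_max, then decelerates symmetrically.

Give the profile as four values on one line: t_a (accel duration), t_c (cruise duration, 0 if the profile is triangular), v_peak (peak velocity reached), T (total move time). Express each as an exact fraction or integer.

v_max²/a_max = (69/4)²/3 = 1587/16
147/16 < 1587/16 so t_c = 0
v_peak = √(147/16·3) = √(441/16) = 21/4
t_a = (21/4)/3 = 7/4; t_c = 0
T = 2·7/4 = 7/2

t_a=7/4 t_c=0 v_peak=21/4 T=7/2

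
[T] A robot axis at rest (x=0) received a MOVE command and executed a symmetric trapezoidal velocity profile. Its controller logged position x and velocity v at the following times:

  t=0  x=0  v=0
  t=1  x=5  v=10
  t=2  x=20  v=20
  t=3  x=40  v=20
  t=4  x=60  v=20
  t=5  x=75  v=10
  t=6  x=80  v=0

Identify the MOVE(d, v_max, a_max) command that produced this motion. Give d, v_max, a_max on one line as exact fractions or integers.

final state: t=6, x=80, v=0 → d = 80
a_max = (10−0)/(1−0) = 10
max v = 20 over t∈[2,4] → v_max = 20
check: 20·(2+2) = 80 ✓

d=80 v_max=20 a_max=10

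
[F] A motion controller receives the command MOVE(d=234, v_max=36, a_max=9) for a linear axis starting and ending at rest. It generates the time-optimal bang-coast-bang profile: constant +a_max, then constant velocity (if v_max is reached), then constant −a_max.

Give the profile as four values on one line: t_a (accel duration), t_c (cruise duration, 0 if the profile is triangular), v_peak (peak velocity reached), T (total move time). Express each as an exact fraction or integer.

(v_max)²/a_max = 36²/9 = 144
234 ≥ 144 so v_max reached
t_a = 36/9 = 4; v_peak = 36
d_cruise = 234 − 144 = 90; t_c = 90/36 = 5/2
T = 2·4 + 5/2 = 21/2

t_a=4 t_c=5/2 v_peak=36 T=21/2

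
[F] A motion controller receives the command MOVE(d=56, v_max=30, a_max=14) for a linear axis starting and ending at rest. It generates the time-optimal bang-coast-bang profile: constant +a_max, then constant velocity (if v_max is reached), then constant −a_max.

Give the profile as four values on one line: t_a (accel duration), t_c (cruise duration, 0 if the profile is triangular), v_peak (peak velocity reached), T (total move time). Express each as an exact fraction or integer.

vₘ²/aₘ = 30²/14 = 450/7
56 < 450/7 ⇒ no cruise
v_peak = √(56·14) = √784 = 28
t_a = 28/14 = 2; t_c = 0
T = 2·2 = 4

t_a=2 t_c=0 v_peak=28 T=4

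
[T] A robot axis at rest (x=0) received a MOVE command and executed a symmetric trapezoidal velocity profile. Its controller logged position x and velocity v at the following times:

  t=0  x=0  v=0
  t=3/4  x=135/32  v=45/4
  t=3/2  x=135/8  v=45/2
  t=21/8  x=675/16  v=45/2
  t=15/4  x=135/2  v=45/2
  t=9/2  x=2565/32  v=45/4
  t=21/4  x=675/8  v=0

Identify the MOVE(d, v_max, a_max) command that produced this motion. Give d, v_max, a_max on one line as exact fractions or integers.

d=675/8 v_max=45/2 a_max=15

final state: t=21/4, x=675/8, v=0 → d = 675/8
a_max = (45/4−0)/(3/4−0) = 15
max v = 45/2 over t∈[3/2,15/4] → v_max = 45/2
check: 45/2·(3/2+9/4) = 675/8 ✓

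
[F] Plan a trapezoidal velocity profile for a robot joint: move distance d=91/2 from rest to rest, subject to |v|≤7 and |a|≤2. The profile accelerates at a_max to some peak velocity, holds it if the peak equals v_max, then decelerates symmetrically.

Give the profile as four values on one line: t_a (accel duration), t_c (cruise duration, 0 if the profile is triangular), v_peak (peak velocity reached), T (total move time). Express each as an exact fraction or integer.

t_a=7/2 t_c=3 v_peak=7 T=10

(v_max)²/a_max = 7²/2 = 49/2
91/2 ≥ 49/2 so v_max reached
t_a = 7/2; v_peak = 7
d_cruise = 91/2 − 49/2 = 21; t_c = 21/7 = 3
T = 2·7/2 + 3 = 10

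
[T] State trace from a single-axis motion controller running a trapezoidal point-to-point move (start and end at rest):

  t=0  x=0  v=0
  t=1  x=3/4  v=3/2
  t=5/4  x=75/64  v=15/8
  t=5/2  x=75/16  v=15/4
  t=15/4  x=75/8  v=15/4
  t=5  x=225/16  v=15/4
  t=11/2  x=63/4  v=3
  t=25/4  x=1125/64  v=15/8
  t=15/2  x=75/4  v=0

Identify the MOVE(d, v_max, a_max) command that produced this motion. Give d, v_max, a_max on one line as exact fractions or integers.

final state: t=15/2, x=75/4, v=0 → d = 75/4
a_max = (3/2−0)/(1−0) = 3/2
max v = 15/4 over t∈[5/2,5] → v_max = 15/4
check: 15/4·(5/2+5/2) = 75/4 ✓

d=75/4 v_max=15/4 a_max=3/2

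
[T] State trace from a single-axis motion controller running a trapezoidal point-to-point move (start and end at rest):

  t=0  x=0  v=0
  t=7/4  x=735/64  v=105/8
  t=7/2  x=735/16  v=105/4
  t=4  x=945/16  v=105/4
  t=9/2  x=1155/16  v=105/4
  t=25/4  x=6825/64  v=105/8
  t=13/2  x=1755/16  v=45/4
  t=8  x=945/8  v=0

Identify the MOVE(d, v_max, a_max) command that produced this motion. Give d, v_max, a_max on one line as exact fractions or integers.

d=945/8 v_max=105/4 a_max=15/2

final state: t=8, x=945/8, v=0 → d = 945/8
a_max = (105/8−0)/(7/4−0) = 15/2
max v = 105/4 over t∈[7/2,9/2] → v_max = 105/4
check: 105/4·(7/2+1) = 945/8 ✓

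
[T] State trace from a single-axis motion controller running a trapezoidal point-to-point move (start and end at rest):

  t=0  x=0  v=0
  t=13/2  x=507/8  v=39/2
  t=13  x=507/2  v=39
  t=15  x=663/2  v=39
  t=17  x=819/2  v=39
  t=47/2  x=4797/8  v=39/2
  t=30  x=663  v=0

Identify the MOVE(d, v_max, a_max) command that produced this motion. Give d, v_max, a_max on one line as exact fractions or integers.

final state: t=30, x=663, v=0 → d = 663
a_max = (39/2−0)/(13/2−0) = 3
max v = 39 over t∈[13,17] → v_max = 39
check: 39·(13+4) = 663 ✓

d=663 v_max=39 a_max=3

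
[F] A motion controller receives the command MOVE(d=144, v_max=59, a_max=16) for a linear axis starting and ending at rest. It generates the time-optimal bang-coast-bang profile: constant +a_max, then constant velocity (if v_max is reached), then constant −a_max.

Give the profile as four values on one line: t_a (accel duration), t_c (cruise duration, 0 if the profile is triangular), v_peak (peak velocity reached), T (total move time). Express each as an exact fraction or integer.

(v_max)²/a_max = 59²/16 = 3481/16
144 < 3481/16 so t_c = 0
v_peak = √(144·16) = √2304 = 48
t_a = 48/16 = 3; t_c = 0
T = 2·3 = 6

t_a=3 t_c=0 v_peak=48 T=6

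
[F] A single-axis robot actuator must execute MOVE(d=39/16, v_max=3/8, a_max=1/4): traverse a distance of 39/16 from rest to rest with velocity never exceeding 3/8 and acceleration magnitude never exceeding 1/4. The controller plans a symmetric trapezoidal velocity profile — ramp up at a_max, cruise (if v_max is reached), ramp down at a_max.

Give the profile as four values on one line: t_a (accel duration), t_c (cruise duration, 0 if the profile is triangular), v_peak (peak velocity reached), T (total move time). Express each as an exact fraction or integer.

t_a=3/2 t_c=5 v_peak=3/8 T=8

v_max²/a_max = (3/8)²/(1/4) = 9/16
39/16 ≥ 9/16 ⇒ cruise phase
t_a = (3/8)/(1/4) = 3/2; v_peak = 3/8
d_cruise = 39/16 − 9/16 = 15/8; t_c = (15/8)/(3/8) = 5
T = 2·3/2 + 5 = 8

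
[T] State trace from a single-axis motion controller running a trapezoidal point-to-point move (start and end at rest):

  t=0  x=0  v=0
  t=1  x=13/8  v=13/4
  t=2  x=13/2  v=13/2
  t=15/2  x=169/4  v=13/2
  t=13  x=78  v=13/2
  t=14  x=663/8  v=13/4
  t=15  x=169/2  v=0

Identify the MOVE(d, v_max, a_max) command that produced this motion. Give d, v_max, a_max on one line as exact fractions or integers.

d=169/2 v_max=13/2 a_max=13/4

final state: t=15, x=169/2, v=0 → d = 169/2
a_max = (13/4−0)/(1−0) = 13/4
max v = 13/2 over t∈[2,13] → v_max = 13/2
check: 13/2·(2+11) = 169/2 ✓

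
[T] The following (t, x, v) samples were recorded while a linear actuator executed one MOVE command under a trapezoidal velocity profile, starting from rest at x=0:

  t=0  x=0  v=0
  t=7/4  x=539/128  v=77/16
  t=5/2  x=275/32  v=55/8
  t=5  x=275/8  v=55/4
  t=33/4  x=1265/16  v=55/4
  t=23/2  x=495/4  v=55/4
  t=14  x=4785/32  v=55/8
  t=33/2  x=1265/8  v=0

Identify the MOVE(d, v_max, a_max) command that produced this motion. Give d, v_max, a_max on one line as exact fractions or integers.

final state: t=33/2, x=1265/8, v=0 → d = 1265/8
a_max = (77/16−0)/(7/4−0) = 11/4
max v = 55/4 over t∈[5,23/2] → v_max = 55/4
check: 55/4·(5+13/2) = 1265/8 ✓

d=1265/8 v_max=55/4 a_max=11/4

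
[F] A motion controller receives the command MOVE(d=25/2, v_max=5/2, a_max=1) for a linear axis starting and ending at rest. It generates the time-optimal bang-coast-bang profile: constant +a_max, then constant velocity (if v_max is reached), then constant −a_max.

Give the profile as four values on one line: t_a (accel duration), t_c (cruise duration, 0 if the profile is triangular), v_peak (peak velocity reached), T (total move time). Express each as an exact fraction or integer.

(v_max)²/a_max = (5/2)²/1 = 25/4
25/2 ≥ 25/4 ⇒ cruise phase
t_a = (5/2)/1 = 5/2; v_peak = 5/2
d_cruise = 25/2 − 25/4 = 25/4; t_c = (25/4)/(5/2) = 5/2
T = 2·5/2 + 5/2 = 15/2

t_a=5/2 t_c=5/2 v_peak=5/2 T=15/2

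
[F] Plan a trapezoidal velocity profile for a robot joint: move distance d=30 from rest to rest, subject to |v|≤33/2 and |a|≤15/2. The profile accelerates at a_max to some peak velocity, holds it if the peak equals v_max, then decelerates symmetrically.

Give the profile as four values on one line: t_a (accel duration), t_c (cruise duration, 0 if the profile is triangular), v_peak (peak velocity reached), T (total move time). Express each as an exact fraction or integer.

t_a=2 t_c=0 v_peak=15 T=4

vₘ²/aₘ = (33/2)²/(15/2) = 363/10
30 < 363/10 ⇒ no cruise
v_peak = √(30·15/2) = √225 = 15
t_a = 15/(15/2) = 2; t_c = 0
T = 2·2 = 4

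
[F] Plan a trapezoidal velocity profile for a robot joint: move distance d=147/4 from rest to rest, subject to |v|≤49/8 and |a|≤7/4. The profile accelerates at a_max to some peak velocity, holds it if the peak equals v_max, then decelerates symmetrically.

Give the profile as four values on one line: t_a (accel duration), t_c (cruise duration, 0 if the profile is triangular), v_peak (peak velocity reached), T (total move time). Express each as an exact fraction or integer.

v_max²/a_max = (49/8)²/(7/4) = 343/16
147/4 ≥ 343/16 ⇒ cruise phase
t_a = (49/8)/(7/4) = 7/2; v_peak = 49/8
d_cruise = 147/4 − 343/16 = 245/16; t_c = (245/16)/(49/8) = 5/2
T = 2·7/2 + 5/2 = 19/2

t_a=7/2 t_c=5/2 v_peak=49/8 T=19/2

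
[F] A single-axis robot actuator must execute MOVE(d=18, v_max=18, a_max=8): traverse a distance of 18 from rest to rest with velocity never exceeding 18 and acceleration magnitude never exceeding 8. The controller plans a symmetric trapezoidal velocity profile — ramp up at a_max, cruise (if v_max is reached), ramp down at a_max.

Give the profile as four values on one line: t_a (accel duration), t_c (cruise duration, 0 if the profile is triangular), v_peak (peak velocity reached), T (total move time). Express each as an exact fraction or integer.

t_a=3/2 t_c=0 v_peak=12 T=3

(v_max)²/a_max = 18²/8 = 81/2
18 < 81/2 → triangular
v_peak = √(18·8) = √144 = 12
t_a = 12/8 = 3/2; t_c = 0
T = 2·3/2 = 3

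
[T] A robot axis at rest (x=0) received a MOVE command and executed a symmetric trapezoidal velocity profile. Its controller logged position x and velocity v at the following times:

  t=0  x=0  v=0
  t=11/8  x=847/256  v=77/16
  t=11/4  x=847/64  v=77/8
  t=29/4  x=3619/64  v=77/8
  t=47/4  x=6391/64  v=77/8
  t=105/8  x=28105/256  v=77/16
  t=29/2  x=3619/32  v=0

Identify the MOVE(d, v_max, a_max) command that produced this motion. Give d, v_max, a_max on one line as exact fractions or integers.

d=3619/32 v_max=77/8 a_max=7/2

final state: t=29/2, x=3619/32, v=0 → d = 3619/32
a_max = (77/16−0)/(11/8−0) = 7/2
max v = 77/8 over t∈[11/4,47/4] → v_max = 77/8
check: 77/8·(11/4+9) = 3619/32 ✓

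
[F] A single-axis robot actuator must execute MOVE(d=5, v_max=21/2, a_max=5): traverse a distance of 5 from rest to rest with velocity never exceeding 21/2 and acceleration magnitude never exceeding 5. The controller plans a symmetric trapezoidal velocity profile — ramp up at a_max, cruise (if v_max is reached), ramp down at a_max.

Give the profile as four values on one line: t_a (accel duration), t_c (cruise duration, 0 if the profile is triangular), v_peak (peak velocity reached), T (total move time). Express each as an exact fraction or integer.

v_max²/a_max = (21/2)²/5 = 441/20
5 < 441/20 ⇒ no cruise
v_peak = √(5·5) = √25 = 5
t_a = 5/5 = 1; t_c = 0
T = 2·1 = 2

t_a=1 t_c=0 v_peak=5 T=2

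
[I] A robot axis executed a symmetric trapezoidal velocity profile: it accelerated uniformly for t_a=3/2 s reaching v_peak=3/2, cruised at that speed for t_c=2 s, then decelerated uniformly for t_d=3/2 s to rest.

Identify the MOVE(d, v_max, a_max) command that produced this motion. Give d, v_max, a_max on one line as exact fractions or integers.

a_max = (3/2)/(3/2) = 1
d_a = ½·3/2·3/2 = 9/8; d_c = 3/2·2 = 3
d = 2·9/8 + 3 = 21/4
t_c = 2 > 0 → v_max = v_peak = 3/2

d=21/4 v_max=3/2 a_max=1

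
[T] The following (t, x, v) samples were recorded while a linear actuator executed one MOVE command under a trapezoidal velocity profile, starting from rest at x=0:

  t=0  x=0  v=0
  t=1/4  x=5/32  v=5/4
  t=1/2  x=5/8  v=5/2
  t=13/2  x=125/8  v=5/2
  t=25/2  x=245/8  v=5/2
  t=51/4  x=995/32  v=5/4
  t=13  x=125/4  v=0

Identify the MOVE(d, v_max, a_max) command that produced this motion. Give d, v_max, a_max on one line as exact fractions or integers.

final state: t=13, x=125/4, v=0 → d = 125/4
a_max = (5/4−0)/(1/4−0) = 5
max v = 5/2 over t∈[1/2,25/2] → v_max = 5/2
check: 5/2·(1/2+12) = 125/4 ✓

d=125/4 v_max=5/2 a_max=5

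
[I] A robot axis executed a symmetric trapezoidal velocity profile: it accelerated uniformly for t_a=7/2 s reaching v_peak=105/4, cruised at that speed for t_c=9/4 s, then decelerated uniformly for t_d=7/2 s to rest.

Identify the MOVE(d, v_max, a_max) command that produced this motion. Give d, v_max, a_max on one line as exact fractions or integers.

a_max = (105/4)/(7/2) = 15/2
d_a = ½·105/4·7/2 = 735/16; d_c = 105/4·9/4 = 945/16
d = 2·735/16 + 945/16 = 2415/16
t_c = 9/4 > 0 ⇒ limit active, v_max = 105/4

d=2415/16 v_max=105/4 a_max=15/2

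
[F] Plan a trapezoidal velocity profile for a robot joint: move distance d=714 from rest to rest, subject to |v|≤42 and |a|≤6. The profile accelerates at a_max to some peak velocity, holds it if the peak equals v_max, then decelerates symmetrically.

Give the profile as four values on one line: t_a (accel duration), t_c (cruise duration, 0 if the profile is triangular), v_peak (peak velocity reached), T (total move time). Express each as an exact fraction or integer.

vₘ²/aₘ = 42²/6 = 294
714 ≥ 294 → trapezoidal
t_a = 42/6 = 7; v_peak = 42
d_cruise = 714 − 294 = 420; t_c = 420/42 = 10
T = 2·7 + 10 = 24

t_a=7 t_c=10 v_peak=42 T=24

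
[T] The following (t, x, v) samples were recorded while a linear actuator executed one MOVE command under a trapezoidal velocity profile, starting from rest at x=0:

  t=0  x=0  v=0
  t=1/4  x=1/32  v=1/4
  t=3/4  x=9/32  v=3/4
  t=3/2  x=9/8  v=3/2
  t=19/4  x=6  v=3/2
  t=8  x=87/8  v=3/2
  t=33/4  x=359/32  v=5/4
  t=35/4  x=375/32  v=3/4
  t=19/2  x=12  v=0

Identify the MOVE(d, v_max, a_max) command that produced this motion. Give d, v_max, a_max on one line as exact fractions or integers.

d=12 v_max=3/2 a_max=1

final state: t=19/2, x=12, v=0 → d = 12
a_max = (1/4−0)/(1/4−0) = 1
max v = 3/2 over t∈[3/2,8] → v_max = 3/2
check: 3/2·(3/2+13/2) = 12 ✓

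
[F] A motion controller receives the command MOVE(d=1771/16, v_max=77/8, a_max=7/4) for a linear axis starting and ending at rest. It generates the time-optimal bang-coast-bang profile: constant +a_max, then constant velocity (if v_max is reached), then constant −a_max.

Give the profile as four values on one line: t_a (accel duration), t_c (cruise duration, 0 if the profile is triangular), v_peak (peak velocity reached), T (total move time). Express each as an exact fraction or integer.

t_a=11/2 t_c=6 v_peak=77/8 T=17

(v_max)²/a_max = (77/8)²/(7/4) = 847/16
1771/16 ≥ 847/16 → trapezoidal
t_a = (77/8)/(7/4) = 11/2; v_peak = 77/8
d_cruise = 1771/16 − 847/16 = 231/4; t_c = (231/4)/(77/8) = 6
T = 2·11/2 + 6 = 17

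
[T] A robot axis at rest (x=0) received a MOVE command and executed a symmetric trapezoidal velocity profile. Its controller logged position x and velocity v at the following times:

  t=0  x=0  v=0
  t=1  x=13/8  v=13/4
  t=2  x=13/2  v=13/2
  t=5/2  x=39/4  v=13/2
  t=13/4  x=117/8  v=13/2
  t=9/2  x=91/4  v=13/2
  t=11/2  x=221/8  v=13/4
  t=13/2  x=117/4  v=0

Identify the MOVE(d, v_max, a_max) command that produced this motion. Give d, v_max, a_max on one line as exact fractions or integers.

d=117/4 v_max=13/2 a_max=13/4

final state: t=13/2, x=117/4, v=0 → d = 117/4
a_max = (13/4−0)/(1−0) = 13/4
max v = 13/2 over t∈[2,9/2] → v_max = 13/2
check: 13/2·(2+5/2) = 117/4 ✓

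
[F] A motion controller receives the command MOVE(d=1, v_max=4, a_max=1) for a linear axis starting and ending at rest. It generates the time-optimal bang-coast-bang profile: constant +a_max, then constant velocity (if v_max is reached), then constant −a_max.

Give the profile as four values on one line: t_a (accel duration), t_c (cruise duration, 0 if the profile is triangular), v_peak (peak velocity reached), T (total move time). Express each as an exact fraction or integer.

(v_max)²/a_max = 4²/1 = 16
1 < 16 ⇒ no cruise
v_peak = √(1·1) = √1 = 1
t_a = 1/1 = 1; t_c = 0
T = 2·1 = 2

t_a=1 t_c=0 v_peak=1 T=2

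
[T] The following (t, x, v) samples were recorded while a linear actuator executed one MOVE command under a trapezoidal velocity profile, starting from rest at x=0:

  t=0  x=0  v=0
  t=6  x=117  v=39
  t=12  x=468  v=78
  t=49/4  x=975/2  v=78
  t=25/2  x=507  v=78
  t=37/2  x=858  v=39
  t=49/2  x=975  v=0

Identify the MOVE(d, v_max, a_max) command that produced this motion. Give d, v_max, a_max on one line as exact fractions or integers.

d=975 v_max=78 a_max=13/2

final state: t=49/2, x=975, v=0 → d = 975
a_max = (39−0)/(6−0) = 13/2
max v = 78 over t∈[12,25/2] → v_max = 78
check: 78·(12+1/2) = 975 ✓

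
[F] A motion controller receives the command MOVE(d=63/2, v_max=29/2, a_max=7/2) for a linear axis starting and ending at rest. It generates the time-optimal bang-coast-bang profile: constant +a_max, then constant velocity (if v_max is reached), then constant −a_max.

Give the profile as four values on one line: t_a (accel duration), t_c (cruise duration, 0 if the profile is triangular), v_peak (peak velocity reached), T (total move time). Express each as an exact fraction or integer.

t_a=3 t_c=0 v_peak=21/2 T=6

vₘ²/aₘ = (29/2)²/(7/2) = 841/14
63/2 < 841/14 ⇒ no cruise
v_peak = √(63/2·7/2) = √(441/4) = 21/2
t_a = (21/2)/(7/2) = 3; t_c = 0
T = 2·3 = 6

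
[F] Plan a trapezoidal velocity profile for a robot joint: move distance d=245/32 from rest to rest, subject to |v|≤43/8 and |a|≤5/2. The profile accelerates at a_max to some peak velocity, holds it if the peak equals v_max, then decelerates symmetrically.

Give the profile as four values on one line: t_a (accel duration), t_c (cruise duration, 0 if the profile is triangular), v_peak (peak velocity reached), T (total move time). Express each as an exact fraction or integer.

vₘ²/aₘ = (43/8)²/(5/2) = 1849/160
245/32 < 1849/160 so t_c = 0
v_peak = √(245/32·5/2) = √(1225/64) = 35/8
t_a = (35/8)/(5/2) = 7/4; t_c = 0
T = 2·7/4 = 7/2

t_a=7/4 t_c=0 v_peak=35/8 T=7/2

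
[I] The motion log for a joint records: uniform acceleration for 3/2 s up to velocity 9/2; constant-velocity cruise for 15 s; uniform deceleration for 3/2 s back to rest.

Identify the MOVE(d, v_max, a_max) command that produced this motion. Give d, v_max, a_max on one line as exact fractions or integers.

a_max = (9/2)/(3/2) = 3
d_a = ½·9/2·3/2 = 27/8; d_c = 9/2·15 = 135/2
d = 2·27/8 + 135/2 = 297/4
t_c = 15 > 0 ⇒ limit active, v_max = 9/2

d=297/4 v_max=9/2 a_max=3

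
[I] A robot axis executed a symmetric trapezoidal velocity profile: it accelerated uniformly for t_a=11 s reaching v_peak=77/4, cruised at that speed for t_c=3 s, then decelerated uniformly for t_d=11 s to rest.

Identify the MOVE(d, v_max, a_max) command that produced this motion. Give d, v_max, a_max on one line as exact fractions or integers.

a_max = (77/4)/11 = 7/4
d_a = ½·77/4·11 = 847/8; d_c = 77/4·3 = 231/4
d = 2·847/8 + 231/4 = 539/2
t_c = 3 > 0 so v_max = 77/4

d=539/2 v_max=77/4 a_max=7/4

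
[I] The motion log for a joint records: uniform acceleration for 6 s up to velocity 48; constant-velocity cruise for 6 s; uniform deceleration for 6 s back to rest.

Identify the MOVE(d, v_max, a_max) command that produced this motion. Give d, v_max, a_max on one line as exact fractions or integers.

a_max = 48/6 = 8
d_a = ½·48·6 = 144; d_c = 48·6 = 288
d = 2·144 + 288 = 576
t_c = 6 > 0 so v_max = 48

d=576 v_max=48 a_max=8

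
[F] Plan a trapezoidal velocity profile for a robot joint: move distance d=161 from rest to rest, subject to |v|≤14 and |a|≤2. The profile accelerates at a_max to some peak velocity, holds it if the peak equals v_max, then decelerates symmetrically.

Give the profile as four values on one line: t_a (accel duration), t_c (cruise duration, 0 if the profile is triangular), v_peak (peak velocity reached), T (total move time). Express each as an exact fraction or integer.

t_a=7 t_c=9/2 v_peak=14 T=37/2

(v_max)²/a_max = 14²/2 = 98
161 ≥ 98 → trapezoidal
t_a = 14/2 = 7; v_peak = 14
d_cruise = 161 − 98 = 63; t_c = 63/14 = 9/2
T = 2·7 + 9/2 = 37/2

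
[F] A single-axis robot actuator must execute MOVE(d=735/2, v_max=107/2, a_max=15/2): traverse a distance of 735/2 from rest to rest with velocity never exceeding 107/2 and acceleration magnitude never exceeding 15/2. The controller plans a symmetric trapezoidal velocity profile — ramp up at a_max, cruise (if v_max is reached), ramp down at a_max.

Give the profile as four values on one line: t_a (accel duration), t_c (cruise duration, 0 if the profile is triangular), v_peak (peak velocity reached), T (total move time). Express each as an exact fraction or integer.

t_a=7 t_c=0 v_peak=105/2 T=14

(v_max)²/a_max = (107/2)²/(15/2) = 11449/30
735/2 < 11449/30 ⇒ no cruise
v_peak = √(735/2·15/2) = √(11025/4) = 105/2
t_a = (105/2)/(15/2) = 7; t_c = 0
T = 2·7 = 14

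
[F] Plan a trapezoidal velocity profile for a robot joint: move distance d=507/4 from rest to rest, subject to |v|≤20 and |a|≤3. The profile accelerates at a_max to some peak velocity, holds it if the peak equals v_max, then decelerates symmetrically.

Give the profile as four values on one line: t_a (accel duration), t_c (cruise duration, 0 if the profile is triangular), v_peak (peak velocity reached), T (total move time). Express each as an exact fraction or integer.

(v_max)²/a_max = 20²/3 = 400/3
507/4 < 400/3 ⇒ no cruise
v_peak = √(507/4·3) = √(1521/4) = 39/2
t_a = (39/2)/3 = 13/2; t_c = 0
T = 2·13/2 = 13

t_a=13/2 t_c=0 v_peak=39/2 T=13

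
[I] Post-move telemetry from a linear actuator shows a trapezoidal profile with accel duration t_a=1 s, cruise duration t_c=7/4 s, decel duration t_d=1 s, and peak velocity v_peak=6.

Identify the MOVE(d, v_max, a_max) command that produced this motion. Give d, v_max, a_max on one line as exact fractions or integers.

a_max = 6/1 = 6
d_a = ½·6·1 = 3; d_c = 6·7/4 = 21/2
d = 2·3 + 21/2 = 33/2
t_c = 7/4 > 0 ⇒ limit active, v_max = 6

d=33/2 v_max=6 a_max=6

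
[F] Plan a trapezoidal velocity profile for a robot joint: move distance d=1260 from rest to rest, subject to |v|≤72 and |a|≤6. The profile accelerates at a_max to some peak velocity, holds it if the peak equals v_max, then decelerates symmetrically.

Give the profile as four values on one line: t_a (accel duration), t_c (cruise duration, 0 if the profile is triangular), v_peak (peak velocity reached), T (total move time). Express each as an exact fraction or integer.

(v_max)²/a_max = 72²/6 = 864
1260 ≥ 864 → trapezoidal
t_a = 72/6 = 12; v_peak = 72
d_cruise = 1260 − 864 = 396; t_c = 396/72 = 11/2
T = 2·12 + 11/2 = 59/2

t_a=12 t_c=11/2 v_peak=72 T=59/2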